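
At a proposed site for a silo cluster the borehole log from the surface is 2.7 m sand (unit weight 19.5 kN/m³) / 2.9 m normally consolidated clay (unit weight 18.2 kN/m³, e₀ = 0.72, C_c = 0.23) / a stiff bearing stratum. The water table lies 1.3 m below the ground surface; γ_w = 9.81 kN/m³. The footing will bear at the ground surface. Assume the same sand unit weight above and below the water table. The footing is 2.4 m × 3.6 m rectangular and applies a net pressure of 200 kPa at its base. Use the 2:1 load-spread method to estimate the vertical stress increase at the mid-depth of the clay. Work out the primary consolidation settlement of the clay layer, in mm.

S_c ≈ 86 mm

Mid-depth of clay below the ground surface: z = 2.7 + 2.9/2 = 4.15 m.
Total vertical stress at mid-clay: σ_v = 19.5×2.7 + 18.2×1.45 = 79.04 kPa.
Pore pressure: u = 9.81×(4.15 − 1.3) = 27.959 kPa.
Initial effective stress: σ'_0 = σ_v − u = 79.04 − 27.959 = 51.081 kPa.
Stress increase at mid-clay by the 2:1 spreading method:
Δσ = qBL/((B+z)(L+z)) = 200×2.4×3.6/((2.4+4.15)(3.6+4.15)) = 34.041 kPa
Final effective stress: σ'_f = σ'_0 + Δσ = 51.081 + 34.041 = 85.122 kPa.
Normally consolidated clay, so the full stress increment lies on the virgin compression line:
S_c = C_c·H/(1+e₀)·log₁₀(σ'_f/σ'_0) = 0.23×2.9/(1+0.72)×log₁₀(85.122/51.081)
    = 0.38779 × 0.22178 = 0.086 m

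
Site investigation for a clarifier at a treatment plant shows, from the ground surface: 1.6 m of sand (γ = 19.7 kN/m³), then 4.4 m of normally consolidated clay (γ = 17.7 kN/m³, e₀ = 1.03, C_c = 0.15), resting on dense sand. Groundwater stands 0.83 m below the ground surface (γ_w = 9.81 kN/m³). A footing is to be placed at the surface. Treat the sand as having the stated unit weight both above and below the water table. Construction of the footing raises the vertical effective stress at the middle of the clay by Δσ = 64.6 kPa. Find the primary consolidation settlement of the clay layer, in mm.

S_c ≈ 133 mm

Mid-depth of clay below the ground surface: z = 1.6 + 4.4/2 = 3.8 m.
Total vertical stress at mid-clay: σ_v = 19.7×1.6 + 17.7×2.2 = 70.46 kPa.
Pore pressure: u = 9.81×(3.8 − 0.83) = 29.136 kPa.
Initial effective stress: σ'_0 = σ_v − u = 70.46 − 29.136 = 41.324 kPa.
Final effective stress: σ'_f = σ'_0 + Δσ = 41.324 + 64.6 = 105.92 kPa.
Normally consolidated clay, so the full stress increment lies on the virgin compression line:
S_c = C_c·H/(1+e₀)·log₁₀(σ'_f/σ'_0) = 0.15×4.4/(1+1.03)×log₁₀(105.92/41.324)
    = 0.32512 × 0.40878 = 0.1329 m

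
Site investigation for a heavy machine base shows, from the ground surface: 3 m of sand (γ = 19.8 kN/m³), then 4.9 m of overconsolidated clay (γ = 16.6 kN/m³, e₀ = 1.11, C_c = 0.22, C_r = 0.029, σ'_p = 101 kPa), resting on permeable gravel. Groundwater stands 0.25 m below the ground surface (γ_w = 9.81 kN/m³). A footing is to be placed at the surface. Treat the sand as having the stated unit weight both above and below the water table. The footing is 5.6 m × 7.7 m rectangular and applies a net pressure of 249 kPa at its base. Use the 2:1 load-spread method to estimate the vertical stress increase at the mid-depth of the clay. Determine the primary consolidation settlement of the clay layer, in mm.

Mid-depth of clay below the ground surface: z = 3 + 4.9/2 = 5.45 m.
Total vertical stress at mid-clay: σ_v = 19.8×3 + 16.6×2.45 = 100.07 kPa.
Pore pressure: u = 9.81×(5.45 − 0.25) = 51.012 kPa.
Initial effective stress: σ'_0 = σ_v − u = 100.07 − 51.012 = 49.058 kPa.
Stress increase at mid-clay by the 2:1 spreading method:
Δσ = qBL/((B+z)(L+z)) = 249×5.6×7.7/((5.6+5.45)(7.7+5.45)) = 73.891 kPa
Final effective stress: σ'_f = 49.058 + 73.891 = 122.95 kPa.
σ'_f = 122.95 > σ'_p = 101 kPa, so the stress path crosses the preconsolidation pressure — recompression up to σ'_p, then virgin compression beyond:
S_c = H/(1+e₀)·[C_r·log₁₀(σ'_p/σ'_0) + C_c·log₁₀(σ'_f/σ'_p)]
    = 4.9/2.11 × [0.029×log₁₀(101/49.058) + 0.22×log₁₀(122.95/101)]
    = 2.3223 × [0.0090947 + 0.01879] = 0.06476 m

S_c ≈ 64.8 mm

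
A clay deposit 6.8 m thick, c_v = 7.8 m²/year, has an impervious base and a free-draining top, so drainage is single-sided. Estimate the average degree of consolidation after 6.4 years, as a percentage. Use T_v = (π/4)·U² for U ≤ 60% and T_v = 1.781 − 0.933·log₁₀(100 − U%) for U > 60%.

Drainage path length: H_d = H = 6.8 m (single drainage).
T_v = c_v·t/H_d² = 7.8×6.4/6.8² = 1.0796.
T_v = 1.0796 corresponds to the U > 60% branch:
U = 1 − 10^((1.781 − T_v)/0.933)/100 = 0.9435

U ≈ 94.4 %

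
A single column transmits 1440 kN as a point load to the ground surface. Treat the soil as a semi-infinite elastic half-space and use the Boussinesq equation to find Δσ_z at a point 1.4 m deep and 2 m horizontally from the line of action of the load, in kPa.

Boussinesq vertical stress below a point load on an elastic half-space:
Δσ_z = 3P/(2πz²) · [1 + (r/z)²]^(−5/2)
r/z = 2/1.4 = 1.4286; [1+(r/z)²]^(−5/2) = 0.062019.
Δσ_z = 3×1440/(2π×1.4²) × 0.062019 = 350.79 × 0.062019 = 21.76 kPa

Δσ_z ≈ 21.8 kPa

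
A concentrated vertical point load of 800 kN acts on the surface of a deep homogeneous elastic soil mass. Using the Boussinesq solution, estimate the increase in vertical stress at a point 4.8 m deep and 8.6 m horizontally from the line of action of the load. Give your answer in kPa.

Δσ_z ≈ 0.456 kPa

Boussinesq vertical stress below a point load on an elastic half-space:
Δσ_z = 3P/(2πz²) · [1 + (r/z)²]^(−5/2)
r/z = 8.6/4.8 = 1.7917; [1+(r/z)²]^(−5/2) = 0.027496.
Δσ_z = 3×800/(2π×4.8²) × 0.027496 = 16.579 × 0.027496 = 0.4559 kPa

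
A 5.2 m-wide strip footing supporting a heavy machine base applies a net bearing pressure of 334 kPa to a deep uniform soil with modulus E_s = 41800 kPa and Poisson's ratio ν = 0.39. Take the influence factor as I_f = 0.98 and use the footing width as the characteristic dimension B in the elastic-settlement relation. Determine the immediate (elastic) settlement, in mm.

S_e ≈ 34.5 mm

Immediate (elastic) settlement: S_e = q·B·(1−ν²)/E_s · I_f.
S_e = 334 × 5.2 × (1 − 0.39²) / 41800 × 0.98
    = 334 × 5.2 × 0.8479 / 41800 × 0.98
    = 0.03453 m = 34.53 mm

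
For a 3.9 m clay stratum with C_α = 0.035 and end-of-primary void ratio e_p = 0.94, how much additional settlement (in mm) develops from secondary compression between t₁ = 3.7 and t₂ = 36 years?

Secondary compression: S_s = C_α·H/(1+e_p)·log₁₀(t₂/t₁)
S_s = 0.035×3.9/(1+0.94)×log₁₀(36/3.7)
    = 0.07036 × 0.9881 = 0.06952 m

S_s ≈ 69.5 mm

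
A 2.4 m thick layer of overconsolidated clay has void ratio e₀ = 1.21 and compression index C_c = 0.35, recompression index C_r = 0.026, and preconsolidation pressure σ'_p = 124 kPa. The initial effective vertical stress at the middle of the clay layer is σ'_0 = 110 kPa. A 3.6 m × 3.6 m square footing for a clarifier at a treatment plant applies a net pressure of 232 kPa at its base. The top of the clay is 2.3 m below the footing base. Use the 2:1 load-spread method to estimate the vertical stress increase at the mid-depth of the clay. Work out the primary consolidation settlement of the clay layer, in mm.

Mid-depth of clay below the footing base: z = 2.3 + 2.4/2 = 3.5 m.
Stress increase at mid-clay by the 2:1 spreading method:
Δσ = qBL/((B+z)(L+z)) = 232×3.6×3.6/((3.6+3.5)(3.6+3.5)) = 59.645 kPa
Final effective stress: σ'_f = 110 + 59.645 = 169.65 kPa.
σ'_f = 169.65 > σ'_p = 124 kPa, so the stress path crosses the preconsolidation pressure — recompression up to σ'_p, then virgin compression beyond:
S_c = H/(1+e₀)·[C_r·log₁₀(σ'_p/σ'_0) + C_c·log₁₀(σ'_f/σ'_p)]
    = 2.4/2.21 × [0.026×log₁₀(124/110) + 0.35×log₁₀(169.65/124)]
    = 1.086 × [0.0013528 + 0.047646] = 0.05321 m

S_c ≈ 53.2 mm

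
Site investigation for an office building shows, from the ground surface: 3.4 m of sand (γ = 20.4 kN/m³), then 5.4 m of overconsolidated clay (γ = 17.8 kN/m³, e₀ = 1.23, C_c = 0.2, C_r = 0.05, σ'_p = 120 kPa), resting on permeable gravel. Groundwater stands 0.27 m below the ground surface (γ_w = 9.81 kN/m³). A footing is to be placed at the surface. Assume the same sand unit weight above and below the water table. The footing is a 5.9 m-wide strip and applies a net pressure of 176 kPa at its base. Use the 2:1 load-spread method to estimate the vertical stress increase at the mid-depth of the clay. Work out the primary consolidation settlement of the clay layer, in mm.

S_c ≈ 78.6 mm

Mid-depth of clay below the ground surface: z = 3.4 + 5.4/2 = 6.1 m.
Total vertical stress at mid-clay: σ_v = 20.4×3.4 + 17.8×2.7 = 117.42 kPa.
Pore pressure: u = 9.81×(6.1 − 0.27) = 57.192 kPa.
Initial effective stress: σ'_0 = σ_v − u = 117.42 − 57.192 = 60.228 kPa.
Stress increase at mid-clay by the 2:1 spreading method:
Δσ = qB/(B+z) = 176×5.9/(5.9+6.1) = 86.533 kPa
Final effective stress: σ'_f = 60.228 + 86.533 = 146.76 kPa.
σ'_f = 146.76 > σ'_p = 120 kPa, so the stress path crosses the preconsolidation pressure — recompression up to σ'_p, then virgin compression beyond:
S_c = H/(1+e₀)·[C_r·log₁₀(σ'_p/σ'_0) + C_c·log₁₀(σ'_f/σ'_p)]
    = 5.4/2.23 × [0.05×log₁₀(120/60.228) + 0.2×log₁₀(146.76/120)]
    = 2.4215 × [0.014969 + 0.017485] = 0.07859 m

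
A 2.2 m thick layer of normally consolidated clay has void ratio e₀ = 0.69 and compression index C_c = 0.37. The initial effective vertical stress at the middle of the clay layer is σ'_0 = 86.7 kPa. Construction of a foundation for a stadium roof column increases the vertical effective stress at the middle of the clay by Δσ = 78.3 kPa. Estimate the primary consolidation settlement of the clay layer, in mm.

S_c ≈ 135 mm

Final effective stress: σ'_f = σ'_0 + Δσ = 86.7 + 78.3 = 165 kPa.
Normally consolidated clay, so the full stress increment lies on the virgin compression line:
S_c = C_c·H/(1+e₀)·log₁₀(σ'_f/σ'_0) = 0.37×2.2/(1+0.69)×log₁₀(165/86.7)
    = 0.48166 × 0.27946 = 0.1346 m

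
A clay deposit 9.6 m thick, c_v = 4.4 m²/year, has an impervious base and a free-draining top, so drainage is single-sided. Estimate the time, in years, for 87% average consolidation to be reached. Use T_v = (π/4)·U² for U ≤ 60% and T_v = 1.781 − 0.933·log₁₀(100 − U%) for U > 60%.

Drainage path length: H_d = H = 9.6 m (single drainage).
U > 60%: T_v = 1.781 − 0.933·log₁₀(100 − 87) = 0.74169.
t = T_v·H_d²/c_v = 0.74169×9.6²/4.4 = 15.54 years.

t ≈ 15.5 years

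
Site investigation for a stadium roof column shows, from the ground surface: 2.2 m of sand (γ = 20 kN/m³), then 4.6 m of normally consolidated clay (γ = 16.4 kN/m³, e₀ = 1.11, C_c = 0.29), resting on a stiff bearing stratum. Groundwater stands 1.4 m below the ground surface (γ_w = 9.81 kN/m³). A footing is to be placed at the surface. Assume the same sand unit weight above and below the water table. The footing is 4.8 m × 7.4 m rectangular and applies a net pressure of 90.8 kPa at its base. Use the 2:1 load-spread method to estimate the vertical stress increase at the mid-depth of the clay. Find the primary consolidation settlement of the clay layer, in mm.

Mid-depth of clay below the ground surface: z = 2.2 + 4.6/2 = 4.5 m.
Total vertical stress at mid-clay: σ_v = 20×2.2 + 16.4×2.3 = 81.72 kPa.
Pore pressure: u = 9.81×(4.5 − 1.4) = 30.411 kPa.
Initial effective stress: σ'_0 = σ_v − u = 81.72 − 30.411 = 51.309 kPa.
Stress increase at mid-clay by the 2:1 spreading method:
Δσ = qBL/((B+z)(L+z)) = 90.8×4.8×7.4/((4.8+4.5)(7.4+4.5)) = 29.143 kPa
Final effective stress: σ'_f = σ'_0 + Δσ = 51.309 + 29.143 = 80.452 kPa.
Normally consolidated clay, so the full stress increment lies on the virgin compression line:
S_c = C_c·H/(1+e₀)·log₁₀(σ'_f/σ'_0) = 0.29×4.6/(1+1.11)×log₁₀(80.452/51.309)
    = 0.63223 × 0.19534 = 0.1235 m

S_c ≈ 123 mm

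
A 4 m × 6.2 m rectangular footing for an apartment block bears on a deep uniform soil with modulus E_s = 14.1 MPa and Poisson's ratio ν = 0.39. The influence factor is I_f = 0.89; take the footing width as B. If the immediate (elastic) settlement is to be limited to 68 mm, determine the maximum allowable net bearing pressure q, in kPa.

E_s = 14.1 MPa = 14100 kPa.
S_e = q·B·(1−ν²)/E_s · I_f  ⇒  q = S_e·E_s / (B·(1−ν²)·I_f).
q = 0.068 × 14100 / (4 × 0.8479 × 0.89) = 317.6 kPa

q ≈ 318 kPa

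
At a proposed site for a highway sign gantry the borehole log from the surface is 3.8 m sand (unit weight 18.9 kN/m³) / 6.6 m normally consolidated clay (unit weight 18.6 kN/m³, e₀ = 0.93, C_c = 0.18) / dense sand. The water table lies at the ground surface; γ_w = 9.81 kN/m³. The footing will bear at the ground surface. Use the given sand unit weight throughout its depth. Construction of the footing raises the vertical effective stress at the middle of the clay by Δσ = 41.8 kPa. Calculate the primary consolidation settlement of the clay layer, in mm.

Mid-depth of clay below the ground surface: z = 3.8 + 6.6/2 = 7.1 m.
Total vertical stress at mid-clay: σ_v = 18.9×3.8 + 18.6×3.3 = 133.2 kPa.
Pore pressure: u = 9.81×(7.1 − 0) = 69.651 kPa.
Initial effective stress: σ'_0 = σ_v − u = 133.2 − 69.651 = 63.549 kPa.
Final effective stress: σ'_f = σ'_0 + Δσ = 63.549 + 41.8 = 105.35 kPa.
Normally consolidated clay, so the full stress increment lies on the virgin compression line:
S_c = C_c·H/(1+e₀)·log₁₀(σ'_f/σ'_0) = 0.18×6.6/(1+0.93)×log₁₀(105.35/63.549)
    = 0.61554 × 0.21953 = 0.1351 m

S_c ≈ 135 mm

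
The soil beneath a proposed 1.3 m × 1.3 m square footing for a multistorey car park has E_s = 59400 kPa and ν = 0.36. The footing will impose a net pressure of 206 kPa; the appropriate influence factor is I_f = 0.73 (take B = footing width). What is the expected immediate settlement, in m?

S_e ≈ 0.00286 m

Immediate (elastic) settlement: S_e = q·B·(1−ν²)/E_s · I_f.
S_e = 206 × 1.3 × (1 − 0.36²) / 59400 × 0.73
    = 206 × 1.3 × 0.8704 / 59400 × 0.73
    = 0.002865 m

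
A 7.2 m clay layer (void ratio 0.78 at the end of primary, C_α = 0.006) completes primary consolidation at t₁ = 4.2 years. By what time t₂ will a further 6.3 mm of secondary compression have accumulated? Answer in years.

t₂ ≈ 7.64 years

S_s = C_α·H/(1+e_p)·log₁₀(t₂/t₁) ⇒ log₁₀(t₂/t₁) = S_s·(1+e_p)/(C_α·H).
log₁₀(t₂/t₁) = 0.0063 × (1+0.78) / (0.006×7.2) = 0.2596
t₂ = t₁ × 10^0.2596 = 4.2 × 1.818 = 7.635 years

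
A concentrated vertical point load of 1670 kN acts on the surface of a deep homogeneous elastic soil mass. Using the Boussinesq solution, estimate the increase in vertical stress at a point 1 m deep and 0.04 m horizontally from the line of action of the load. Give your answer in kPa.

Boussinesq vertical stress below a point load on an elastic half-space:
Δσ_z = 3P/(2πz²) · [1 + (r/z)²]^(−5/2)
r/z = 0.04/1 = 0.04; [1+(r/z)²]^(−5/2) = 0.99601.
Δσ_z = 3×1670/(2π×1²) × 0.99601 = 797.37 × 0.99601 = 794.2 kPa

Δσ_z ≈ 794 kPa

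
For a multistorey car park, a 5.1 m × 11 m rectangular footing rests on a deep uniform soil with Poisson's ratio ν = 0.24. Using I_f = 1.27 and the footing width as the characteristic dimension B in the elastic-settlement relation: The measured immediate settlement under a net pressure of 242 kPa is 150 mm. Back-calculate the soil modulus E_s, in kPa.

E_s ≈ 9850 kPa

S_e = q·B·(1−ν²)/E_s · I_f  ⇒  E_s = q·B·(1−ν²)·I_f / S_e.
E_s = 242 × 5.1 × 0.9424 × 1.27 / 0.15 = 9848 kPa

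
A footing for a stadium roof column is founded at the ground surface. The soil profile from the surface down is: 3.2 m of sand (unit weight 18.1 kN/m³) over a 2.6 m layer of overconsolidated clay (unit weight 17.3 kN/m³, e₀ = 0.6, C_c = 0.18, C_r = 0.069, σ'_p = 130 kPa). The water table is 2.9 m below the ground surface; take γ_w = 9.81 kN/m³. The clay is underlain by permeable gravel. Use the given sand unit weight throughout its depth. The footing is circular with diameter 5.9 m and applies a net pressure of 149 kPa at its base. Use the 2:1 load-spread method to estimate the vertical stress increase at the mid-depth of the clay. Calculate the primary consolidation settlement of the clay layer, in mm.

S_c ≈ 27 mm

Mid-depth of clay below the ground surface: z = 3.2 + 2.6/2 = 4.5 m.
Total vertical stress at mid-clay: σ_v = 18.1×3.2 + 17.3×1.3 = 80.41 kPa.
Pore pressure: u = 9.81×(4.5 − 2.9) = 15.696 kPa.
Initial effective stress: σ'_0 = σ_v − u = 80.41 − 15.696 = 64.714 kPa.
Stress increase at mid-clay by the 2:1 spreading method:
Δσ ≈ qD²/(D+z)² = 149×5.9²/(5.9+4.5)² = 47.954 kPa
Final effective stress: σ'_f = 64.714 + 47.954 = 112.67 kPa.
σ'_f = 112.67 ≤ σ'_p = 130 kPa, so the clay remains overconsolidated and only the recompression index applies:
S_c = C_r·H/(1+e₀)·log₁₀(σ'_f/σ'_0) = 0.069×2.6/1.6×log₁₀(112.67/64.714)
    = 0.11213 × 0.24081 = 0.027 m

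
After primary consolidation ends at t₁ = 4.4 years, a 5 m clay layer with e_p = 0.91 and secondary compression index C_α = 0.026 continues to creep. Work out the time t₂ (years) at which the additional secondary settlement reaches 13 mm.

S_s = C_α·H/(1+e_p)·log₁₀(t₂/t₁) ⇒ log₁₀(t₂/t₁) = S_s·(1+e_p)/(C_α·H).
log₁₀(t₂/t₁) = 0.013 × (1+0.91) / (0.026×5) = 0.191
t₂ = t₁ × 10^0.191 = 4.4 × 1.552 = 6.831 years

t₂ ≈ 6.83 years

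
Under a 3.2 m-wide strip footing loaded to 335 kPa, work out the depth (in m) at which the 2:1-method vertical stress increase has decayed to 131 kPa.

2:1 spreading — at depth z the loaded area has grown by z in each plan dimension:
qB/(B+z) = Δσ_z ⇒ z = qB/Δσ_z − B = 335×3.2/131 − 3.2 = 4.983 m

z ≈ 4.98 m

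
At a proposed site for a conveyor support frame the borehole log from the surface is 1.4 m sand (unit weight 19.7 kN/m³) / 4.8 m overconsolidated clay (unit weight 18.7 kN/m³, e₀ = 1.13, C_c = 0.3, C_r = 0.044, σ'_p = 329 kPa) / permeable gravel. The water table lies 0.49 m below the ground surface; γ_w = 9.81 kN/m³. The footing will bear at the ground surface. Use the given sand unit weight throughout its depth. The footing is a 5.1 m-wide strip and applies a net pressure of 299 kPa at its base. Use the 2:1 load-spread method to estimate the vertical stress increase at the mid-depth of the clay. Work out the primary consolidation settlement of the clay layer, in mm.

S_c ≈ 71.7 mm

Mid-depth of clay below the ground surface: z = 1.4 + 4.8/2 = 3.8 m.
Total vertical stress at mid-clay: σ_v = 19.7×1.4 + 18.7×2.4 = 72.46 kPa.
Pore pressure: u = 9.81×(3.8 − 0.49) = 32.471 kPa.
Initial effective stress: σ'_0 = σ_v − u = 72.46 − 32.471 = 39.989 kPa.
Stress increase at mid-clay by the 2:1 spreading method:
Δσ = qB/(B+z) = 299×5.1/(5.1+3.8) = 171.34 kPa
Final effective stress: σ'_f = 39.989 + 171.34 = 211.33 kPa.
σ'_f = 211.33 ≤ σ'_p = 329 kPa, so the clay remains overconsolidated and only the recompression index applies:
S_c = C_r·H/(1+e₀)·log₁₀(σ'_f/σ'_0) = 0.044×4.8/2.13×log₁₀(211.33/39.989)
    = 0.099154 × 0.72302 = 0.07169 m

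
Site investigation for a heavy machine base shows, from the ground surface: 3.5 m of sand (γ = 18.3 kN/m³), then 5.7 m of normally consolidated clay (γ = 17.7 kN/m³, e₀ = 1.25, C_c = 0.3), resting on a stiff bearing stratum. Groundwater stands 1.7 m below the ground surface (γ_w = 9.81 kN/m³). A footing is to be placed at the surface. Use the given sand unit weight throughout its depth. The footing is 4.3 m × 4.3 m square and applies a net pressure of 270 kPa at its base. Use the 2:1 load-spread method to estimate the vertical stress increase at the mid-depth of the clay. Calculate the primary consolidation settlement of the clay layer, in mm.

S_c ≈ 163 mm

Mid-depth of clay below the ground surface: z = 3.5 + 5.7/2 = 6.35 m.
Total vertical stress at mid-clay: σ_v = 18.3×3.5 + 17.7×2.85 = 114.5 kPa.
Pore pressure: u = 9.81×(6.35 − 1.7) = 45.617 kPa.
Initial effective stress: σ'_0 = σ_v − u = 114.5 − 45.617 = 68.883 kPa.
Stress increase at mid-clay by the 2:1 spreading method:
Δσ = qBL/((B+z)(L+z)) = 270×4.3×4.3/((4.3+6.35)(4.3+6.35)) = 44.015 kPa
Final effective stress: σ'_f = σ'_0 + Δσ = 68.883 + 44.015 = 112.9 kPa.
Normally consolidated clay, so the full stress increment lies on the virgin compression line:
S_c = C_c·H/(1+e₀)·log₁₀(σ'_f/σ'_0) = 0.3×5.7/(1+1.25)×log₁₀(112.9/68.883)
    = 0.76 × 0.21458 = 0.1631 m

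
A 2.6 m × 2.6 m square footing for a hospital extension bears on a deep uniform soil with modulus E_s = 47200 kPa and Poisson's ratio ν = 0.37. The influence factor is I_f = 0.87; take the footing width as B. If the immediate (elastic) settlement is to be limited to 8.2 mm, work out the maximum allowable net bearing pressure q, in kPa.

S_e = q·B·(1−ν²)/E_s · I_f  ⇒  q = S_e·E_s / (B·(1−ν²)·I_f).
q = 0.0082 × 47200 / (2.6 × 0.8631 × 0.87) = 198.2 kPa

q ≈ 198 kPa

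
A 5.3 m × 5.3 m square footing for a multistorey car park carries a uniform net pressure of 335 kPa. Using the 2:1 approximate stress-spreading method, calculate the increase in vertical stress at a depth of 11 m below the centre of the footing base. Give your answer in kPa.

Δσ_z ≈ 35.4 kPa

By the 2:1 method the load spreads at 1 horizontal : 2 vertical, so at depth z the loaded area has grown by z in each plan dimension:
Δσ = qBL/((B+z)(L+z)) = 335×5.3×5.3/((5.3+11)(5.3+11)) = 35.418 kPa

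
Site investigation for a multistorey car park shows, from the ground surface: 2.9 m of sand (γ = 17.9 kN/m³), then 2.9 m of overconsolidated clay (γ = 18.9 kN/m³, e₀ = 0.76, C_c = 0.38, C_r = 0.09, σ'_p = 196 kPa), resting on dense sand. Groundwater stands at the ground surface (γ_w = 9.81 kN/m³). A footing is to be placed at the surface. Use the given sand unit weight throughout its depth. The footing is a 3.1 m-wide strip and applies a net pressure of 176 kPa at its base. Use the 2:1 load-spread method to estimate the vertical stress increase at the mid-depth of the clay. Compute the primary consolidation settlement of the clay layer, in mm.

Mid-depth of clay below the ground surface: z = 2.9 + 2.9/2 = 4.35 m.
Total vertical stress at mid-clay: σ_v = 17.9×2.9 + 18.9×1.45 = 79.315 kPa.
Pore pressure: u = 9.81×(4.35 − 0) = 42.673 kPa.
Initial effective stress: σ'_0 = σ_v − u = 79.315 − 42.673 = 36.642 kPa.
Stress increase at mid-clay by the 2:1 spreading method:
Δσ = qB/(B+z) = 176×3.1/(3.1+4.35) = 73.235 kPa
Final effective stress: σ'_f = 36.642 + 73.235 = 109.88 kPa.
σ'_f = 109.88 ≤ σ'_p = 196 kPa, so the clay remains overconsolidated and only the recompression index applies:
S_c = C_r·H/(1+e₀)·log₁₀(σ'_f/σ'_0) = 0.09×2.9/1.76×log₁₀(109.88/36.642)
    = 0.14829 × 0.47694 = 0.07073 m

S_c ≈ 70.7 mm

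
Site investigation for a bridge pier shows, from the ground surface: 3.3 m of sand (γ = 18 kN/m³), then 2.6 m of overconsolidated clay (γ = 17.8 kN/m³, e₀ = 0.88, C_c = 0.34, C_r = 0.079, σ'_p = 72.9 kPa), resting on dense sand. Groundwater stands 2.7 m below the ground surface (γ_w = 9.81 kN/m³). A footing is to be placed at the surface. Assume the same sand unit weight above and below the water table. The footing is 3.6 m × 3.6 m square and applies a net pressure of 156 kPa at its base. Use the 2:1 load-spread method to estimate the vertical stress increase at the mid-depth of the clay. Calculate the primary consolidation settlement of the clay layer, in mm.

S_c ≈ 58.1 mm

Mid-depth of clay below the ground surface: z = 3.3 + 2.6/2 = 4.6 m.
Total vertical stress at mid-clay: σ_v = 18×3.3 + 17.8×1.3 = 82.54 kPa.
Pore pressure: u = 9.81×(4.6 − 2.7) = 18.639 kPa.
Initial effective stress: σ'_0 = σ_v − u = 82.54 − 18.639 = 63.901 kPa.
Stress increase at mid-clay by the 2:1 spreading method:
Δσ = qBL/((B+z)(L+z)) = 156×3.6×3.6/((3.6+4.6)(3.6+4.6)) = 30.068 kPa
Final effective stress: σ'_f = 63.901 + 30.068 = 93.969 kPa.
σ'_f = 93.969 > σ'_p = 72.9 kPa, so the stress path crosses the preconsolidation pressure — recompression up to σ'_p, then virgin compression beyond:
S_c = H/(1+e₀)·[C_r·log₁₀(σ'_p/σ'_0) + C_c·log₁₀(σ'_f/σ'_p)]
    = 2.6/1.88 × [0.079×log₁₀(72.9/63.901) + 0.34×log₁₀(93.969/72.9)]
    = 1.383 × [0.0045204 + 0.037487] = 0.0581 m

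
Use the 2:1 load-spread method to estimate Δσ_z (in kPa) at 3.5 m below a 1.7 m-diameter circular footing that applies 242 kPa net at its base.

Δσ_z ≈ 25.9 kPa

By the 2:1 method the load spreads at 1 horizontal : 2 vertical, so at depth z the loaded area has grown by z in each plan dimension:
Δσ ≈ qD²/(D+z)² = 242×1.7²/(1.7+3.5)² = 25.865 kPa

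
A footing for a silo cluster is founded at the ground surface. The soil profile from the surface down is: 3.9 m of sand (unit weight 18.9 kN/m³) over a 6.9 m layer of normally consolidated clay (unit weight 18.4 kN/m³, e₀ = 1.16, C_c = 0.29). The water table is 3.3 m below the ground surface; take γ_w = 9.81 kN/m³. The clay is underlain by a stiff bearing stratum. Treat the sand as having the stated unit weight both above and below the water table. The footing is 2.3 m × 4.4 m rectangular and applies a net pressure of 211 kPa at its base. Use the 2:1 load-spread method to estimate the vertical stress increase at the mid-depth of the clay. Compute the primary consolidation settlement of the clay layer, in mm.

S_c ≈ 71.1 mm

Mid-depth of clay below the ground surface: z = 3.9 + 6.9/2 = 7.35 m.
Total vertical stress at mid-clay: σ_v = 18.9×3.9 + 18.4×3.45 = 137.19 kPa.
Pore pressure: u = 9.81×(7.35 − 3.3) = 39.73 kPa.
Initial effective stress: σ'_0 = σ_v − u = 137.19 − 39.73 = 97.46 kPa.
Stress increase at mid-clay by the 2:1 spreading method:
Δσ = qBL/((B+z)(L+z)) = 211×2.3×4.4/((2.3+7.35)(4.4+7.35)) = 18.832 kPa
Final effective stress: σ'_f = σ'_0 + Δσ = 97.46 + 18.832 = 116.29 kPa.
Normally consolidated clay, so the full stress increment lies on the virgin compression line:
S_c = C_c·H/(1+e₀)·log₁₀(σ'_f/σ'_0) = 0.29×6.9/(1+1.16)×log₁₀(116.29/97.46)
    = 0.92639 × 0.076716 = 0.07107 m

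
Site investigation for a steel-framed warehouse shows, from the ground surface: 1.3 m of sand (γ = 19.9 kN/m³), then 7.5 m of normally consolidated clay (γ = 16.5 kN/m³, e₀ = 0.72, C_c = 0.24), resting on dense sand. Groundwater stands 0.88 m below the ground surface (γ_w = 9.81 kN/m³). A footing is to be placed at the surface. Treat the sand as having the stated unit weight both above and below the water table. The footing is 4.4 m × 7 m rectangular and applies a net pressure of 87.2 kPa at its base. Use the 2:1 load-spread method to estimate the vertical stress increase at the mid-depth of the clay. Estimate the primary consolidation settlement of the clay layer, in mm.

S_c ≈ 185 mm

Mid-depth of clay below the ground surface: z = 1.3 + 7.5/2 = 5.05 m.
Total vertical stress at mid-clay: σ_v = 19.9×1.3 + 16.5×3.75 = 87.745 kPa.
Pore pressure: u = 9.81×(5.05 − 0.88) = 40.908 kPa.
Initial effective stress: σ'_0 = σ_v − u = 87.745 − 40.908 = 46.837 kPa.
Stress increase at mid-clay by the 2:1 spreading method:
Δσ = qBL/((B+z)(L+z)) = 87.2×4.4×7/((4.4+5.05)(7+5.05)) = 23.586 kPa
Final effective stress: σ'_f = σ'_0 + Δσ = 46.837 + 23.586 = 70.423 kPa.
Normally consolidated clay, so the full stress increment lies on the virgin compression line:
S_c = C_c·H/(1+e₀)·log₁₀(σ'_f/σ'_0) = 0.24×7.5/(1+0.72)×log₁₀(70.423/46.837)
    = 1.0465 × 0.17713 = 0.1854 m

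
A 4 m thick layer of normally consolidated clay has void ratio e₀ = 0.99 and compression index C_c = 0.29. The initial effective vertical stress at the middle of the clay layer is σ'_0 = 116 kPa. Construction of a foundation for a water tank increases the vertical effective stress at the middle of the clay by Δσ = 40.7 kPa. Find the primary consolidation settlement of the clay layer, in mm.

Final effective stress: σ'_f = σ'_0 + Δσ = 116 + 40.7 = 156.7 kPa.
Normally consolidated clay, so the full stress increment lies on the virgin compression line:
S_c = C_c·H/(1+e₀)·log₁₀(σ'_f/σ'_0) = 0.29×4/(1+0.99)×log₁₀(156.7/116)
    = 0.58291 × 0.13061 = 0.07613 m

S_c ≈ 76.1 mm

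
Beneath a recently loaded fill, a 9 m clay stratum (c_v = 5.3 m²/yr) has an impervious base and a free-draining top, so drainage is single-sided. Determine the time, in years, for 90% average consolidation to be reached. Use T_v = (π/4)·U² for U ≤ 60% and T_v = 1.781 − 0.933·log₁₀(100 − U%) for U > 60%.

t ≈ 13 years

Drainage path length: H_d = H = 9 m (single drainage).
U > 60%: T_v = 1.781 − 0.933·log₁₀(100 − 90) = 0.848.
t = T_v·H_d²/c_v = 0.848×9²/5.3 = 12.96 years.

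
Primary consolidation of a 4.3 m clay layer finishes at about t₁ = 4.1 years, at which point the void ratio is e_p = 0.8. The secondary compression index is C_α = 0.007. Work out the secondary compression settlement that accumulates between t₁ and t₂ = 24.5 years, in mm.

Secondary compression: S_s = C_α·H/(1+e_p)·log₁₀(t₂/t₁)
S_s = 0.007×4.3/(1+0.8)×log₁₀(24.5/4.1)
    = 0.01672 × 0.7764 = 0.01298 m

S_s ≈ 13 mm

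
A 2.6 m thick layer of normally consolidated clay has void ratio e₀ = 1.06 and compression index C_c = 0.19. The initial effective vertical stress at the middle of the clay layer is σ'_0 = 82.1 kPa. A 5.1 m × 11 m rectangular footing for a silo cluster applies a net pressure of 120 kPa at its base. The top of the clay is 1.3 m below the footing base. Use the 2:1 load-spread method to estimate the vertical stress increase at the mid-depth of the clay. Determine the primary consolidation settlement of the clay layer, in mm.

S_c ≈ 60.2 mm

Mid-depth of clay below the footing base: z = 1.3 + 2.6/2 = 2.6 m.
Stress increase at mid-clay by the 2:1 spreading method:
Δσ = qBL/((B+z)(L+z)) = 120×5.1×11/((5.1+2.6)(11+2.6)) = 64.286 kPa
Final effective stress: σ'_f = σ'_0 + Δσ = 82.1 + 64.286 = 146.39 kPa.
Normally consolidated clay, so the full stress increment lies on the virgin compression line:
S_c = C_c·H/(1+e₀)·log₁₀(σ'_f/σ'_0) = 0.19×2.6/(1+1.06)×log₁₀(146.39/82.1)
    = 0.23981 × 0.25117 = 0.06023 m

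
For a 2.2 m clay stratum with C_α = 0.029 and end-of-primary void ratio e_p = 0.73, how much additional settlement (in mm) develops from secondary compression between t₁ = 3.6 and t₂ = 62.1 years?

S_s ≈ 45.6 mm

Secondary compression: S_s = C_α·H/(1+e_p)·log₁₀(t₂/t₁)
S_s = 0.029×2.2/(1+0.73)×log₁₀(62.1/3.6)
    = 0.03688 × 1.237 = 0.04561 m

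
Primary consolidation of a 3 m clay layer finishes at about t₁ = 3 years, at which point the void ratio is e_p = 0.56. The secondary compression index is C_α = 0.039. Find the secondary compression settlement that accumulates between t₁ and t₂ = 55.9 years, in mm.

S_s ≈ 95.3 mm

Secondary compression: S_s = C_α·H/(1+e_p)·log₁₀(t₂/t₁)
S_s = 0.039×3/(1+0.56)×log₁₀(55.9/3)
    = 0.075 × 1.27 = 0.09527 m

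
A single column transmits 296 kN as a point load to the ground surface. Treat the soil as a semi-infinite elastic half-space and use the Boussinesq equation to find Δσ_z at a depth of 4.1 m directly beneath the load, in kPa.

Boussinesq vertical stress below a point load on an elastic half-space:
Δσ_z = 3P/(2πz²) · [1 + (r/z)²]^(−5/2)
r/z = 0/4.1 = 0; [1+(r/z)²]^(−5/2) = 1.
Δσ_z = 3×296/(2π×4.1²) × 1 = 8.4075 × 1 = 8.408 kPa

Δσ_z ≈ 8.41 kPa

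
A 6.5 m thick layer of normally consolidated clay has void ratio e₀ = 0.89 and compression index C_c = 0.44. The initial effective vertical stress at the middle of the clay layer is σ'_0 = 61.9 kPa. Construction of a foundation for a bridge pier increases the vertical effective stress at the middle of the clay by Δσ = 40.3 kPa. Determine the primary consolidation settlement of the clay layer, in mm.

Final effective stress: σ'_f = σ'_0 + Δσ = 61.9 + 40.3 = 102.2 kPa.
Normally consolidated clay, so the full stress increment lies on the virgin compression line:
S_c = C_c·H/(1+e₀)·log₁₀(σ'_f/σ'_0) = 0.44×6.5/(1+0.89)×log₁₀(102.2/61.9)
    = 1.5132 × 0.21776 = 0.3295 m

S_c ≈ 330 mm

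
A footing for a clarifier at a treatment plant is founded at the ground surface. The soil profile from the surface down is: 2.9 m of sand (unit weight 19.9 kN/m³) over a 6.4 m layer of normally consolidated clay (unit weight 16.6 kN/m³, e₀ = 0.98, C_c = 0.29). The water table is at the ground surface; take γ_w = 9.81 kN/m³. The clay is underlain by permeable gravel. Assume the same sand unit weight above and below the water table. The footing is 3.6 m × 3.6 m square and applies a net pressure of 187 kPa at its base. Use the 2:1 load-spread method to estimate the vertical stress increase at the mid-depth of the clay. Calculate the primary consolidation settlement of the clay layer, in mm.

S_c ≈ 166 mm

Mid-depth of clay below the ground surface: z = 2.9 + 6.4/2 = 6.1 m.
Total vertical stress at mid-clay: σ_v = 19.9×2.9 + 16.6×3.2 = 110.83 kPa.
Pore pressure: u = 9.81×(6.1 − 0) = 59.841 kPa.
Initial effective stress: σ'_0 = σ_v − u = 110.83 − 59.841 = 50.989 kPa.
Stress increase at mid-clay by the 2:1 spreading method:
Δσ = qBL/((B+z)(L+z)) = 187×3.6×3.6/((3.6+6.1)(3.6+6.1)) = 25.757 kPa
Final effective stress: σ'_f = σ'_0 + Δσ = 50.989 + 25.757 = 76.746 kPa.
Normally consolidated clay, so the full stress increment lies on the virgin compression line:
S_c = C_c·H/(1+e₀)·log₁₀(σ'_f/σ'_0) = 0.29×6.4/(1+0.98)×log₁₀(76.746/50.989)
    = 0.93737 × 0.17758 = 0.1665 m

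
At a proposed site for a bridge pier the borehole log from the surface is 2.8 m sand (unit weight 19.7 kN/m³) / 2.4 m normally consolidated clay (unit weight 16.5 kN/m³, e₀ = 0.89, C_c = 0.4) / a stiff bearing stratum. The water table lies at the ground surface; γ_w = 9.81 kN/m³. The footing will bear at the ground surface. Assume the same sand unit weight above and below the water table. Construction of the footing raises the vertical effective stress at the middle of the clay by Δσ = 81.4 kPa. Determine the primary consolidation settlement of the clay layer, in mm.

Mid-depth of clay below the ground surface: z = 2.8 + 2.4/2 = 4 m.
Total vertical stress at mid-clay: σ_v = 19.7×2.8 + 16.5×1.2 = 74.96 kPa.
Pore pressure: u = 9.81×(4 − 0) = 39.24 kPa.
Initial effective stress: σ'_0 = σ_v − u = 74.96 − 39.24 = 35.72 kPa.
Final effective stress: σ'_f = σ'_0 + Δσ = 35.72 + 81.4 = 117.12 kPa.
Normally consolidated clay, so the full stress increment lies on the virgin compression line:
S_c = C_c·H/(1+e₀)·log₁₀(σ'_f/σ'_0) = 0.4×2.4/(1+0.89)×log₁₀(117.12/35.72)
    = 0.50794 × 0.51572 = 0.262 m

S_c ≈ 262 mm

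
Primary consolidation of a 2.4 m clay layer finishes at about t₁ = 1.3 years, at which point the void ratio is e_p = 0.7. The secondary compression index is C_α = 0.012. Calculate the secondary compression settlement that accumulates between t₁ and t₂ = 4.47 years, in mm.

Secondary compression: S_s = C_α·H/(1+e_p)·log₁₀(t₂/t₁)
S_s = 0.012×2.4/(1+0.7)×log₁₀(4.47/1.3)
    = 0.01694 × 0.5364 = 0.009087 m

S_s ≈ 9.09 mm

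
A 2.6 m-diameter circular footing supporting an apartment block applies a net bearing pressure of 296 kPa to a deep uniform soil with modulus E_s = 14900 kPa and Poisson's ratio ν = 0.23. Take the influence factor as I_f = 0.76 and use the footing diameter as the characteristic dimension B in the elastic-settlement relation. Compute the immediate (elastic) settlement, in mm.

Immediate (elastic) settlement: S_e = q·B·(1−ν²)/E_s · I_f.
S_e = 296 × 2.6 × (1 − 0.23²) / 14900 × 0.76
    = 296 × 2.6 × 0.9471 / 14900 × 0.76
    = 0.03718 m = 37.18 mm

S_e ≈ 37.2 mm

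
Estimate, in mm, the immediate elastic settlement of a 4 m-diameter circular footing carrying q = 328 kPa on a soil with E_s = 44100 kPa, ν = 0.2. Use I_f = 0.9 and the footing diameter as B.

S_e ≈ 25.7 mm

Immediate (elastic) settlement: S_e = q·B·(1−ν²)/E_s · I_f.
S_e = 328 × 4 × (1 − 0.2²) / 44100 × 0.9
    = 328 × 4 × 0.96 / 44100 × 0.9
    = 0.0257 m = 25.7 mm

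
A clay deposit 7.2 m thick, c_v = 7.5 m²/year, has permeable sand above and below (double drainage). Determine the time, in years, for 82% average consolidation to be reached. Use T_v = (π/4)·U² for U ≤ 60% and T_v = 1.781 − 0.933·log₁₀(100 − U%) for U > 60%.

Drainage path length: H_d = H/2 = 3.6 m (double drainage).
U > 60%: T_v = 1.781 − 0.933·log₁₀(100 − 82) = 0.60983.
t = T_v·H_d²/c_v = 0.60983×3.6²/7.5 = 1.054 years.

t ≈ 1.05 years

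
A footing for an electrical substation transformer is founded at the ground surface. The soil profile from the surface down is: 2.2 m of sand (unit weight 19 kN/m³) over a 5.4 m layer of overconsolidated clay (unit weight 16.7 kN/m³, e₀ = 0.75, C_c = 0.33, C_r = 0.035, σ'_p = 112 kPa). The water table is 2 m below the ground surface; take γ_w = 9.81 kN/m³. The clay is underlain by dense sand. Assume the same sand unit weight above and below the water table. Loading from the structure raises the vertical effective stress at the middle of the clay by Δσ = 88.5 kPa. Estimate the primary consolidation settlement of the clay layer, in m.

Mid-depth of clay below the ground surface: z = 2.2 + 5.4/2 = 4.9 m.
Total vertical stress at mid-clay: σ_v = 19×2.2 + 16.7×2.7 = 86.89 kPa.
Pore pressure: u = 9.81×(4.9 − 2) = 28.449 kPa.
Initial effective stress: σ'_0 = σ_v − u = 86.89 − 28.449 = 58.441 kPa.
Final effective stress: σ'_f = 58.441 + 88.5 = 146.94 kPa.
σ'_f = 146.94 > σ'_p = 112 kPa, so the stress path crosses the preconsolidation pressure — recompression up to σ'_p, then virgin compression beyond:
S_c = H/(1+e₀)·[C_r·log₁₀(σ'_p/σ'_0) + C_c·log₁₀(σ'_f/σ'_p)]
    = 5.4/1.75 × [0.035×log₁₀(112/58.441) + 0.33×log₁₀(146.94/112)]
    = 3.0857 × [0.0098875 + 0.038914] = 0.1506 m

S_c ≈ 0.151 m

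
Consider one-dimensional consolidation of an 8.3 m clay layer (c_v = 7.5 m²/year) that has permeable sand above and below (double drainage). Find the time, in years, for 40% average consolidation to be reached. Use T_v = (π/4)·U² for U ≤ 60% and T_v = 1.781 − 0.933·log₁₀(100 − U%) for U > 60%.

t ≈ 0.289 years

Drainage path length: H_d = H/2 = 4.15 m (double drainage).
U ≤ 60%: T_v = (π/4)·U² = (π/4)×0.4² = 0.12566.
t = T_v·H_d²/c_v = 0.12566×4.15²/7.5 = 0.2886 years.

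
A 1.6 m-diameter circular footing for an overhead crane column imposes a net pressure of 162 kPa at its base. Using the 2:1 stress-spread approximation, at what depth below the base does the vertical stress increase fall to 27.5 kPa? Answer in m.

2:1 spreading — at depth z the loaded area has grown by z in each plan dimension:
qD²/(D+z)² = Δσ_z ⇒ z = D(√(q/Δσ_z) − 1) = 1.6×(√(162/27.5) − 1) = 2.283 m

z ≈ 2.28 m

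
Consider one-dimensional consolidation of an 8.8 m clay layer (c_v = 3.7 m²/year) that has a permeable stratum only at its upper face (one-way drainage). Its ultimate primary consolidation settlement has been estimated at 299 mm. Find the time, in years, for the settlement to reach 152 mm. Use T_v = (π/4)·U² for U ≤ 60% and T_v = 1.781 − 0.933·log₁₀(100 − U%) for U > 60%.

Drainage path length: H_d = H = 8.8 m (single drainage).
U = S(t)/S_ult = 152/299 = 0.5084.
U ≤ 60%: T_v = (π/4)·U² = (π/4)×0.50836² = 0.20297.
t = T_v·H_d²/c_v = 0.20297×8.8²/3.7 = 4.248 years.

t ≈ 4.25 years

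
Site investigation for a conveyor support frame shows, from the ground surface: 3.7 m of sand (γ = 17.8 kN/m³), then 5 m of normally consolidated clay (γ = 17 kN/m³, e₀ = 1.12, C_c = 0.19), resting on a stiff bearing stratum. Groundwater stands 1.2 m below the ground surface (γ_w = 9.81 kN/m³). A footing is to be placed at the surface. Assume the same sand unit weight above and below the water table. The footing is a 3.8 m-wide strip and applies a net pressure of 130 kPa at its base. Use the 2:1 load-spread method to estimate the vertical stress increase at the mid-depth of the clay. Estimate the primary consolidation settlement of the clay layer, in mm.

S_c ≈ 118 mm

Mid-depth of clay below the ground surface: z = 3.7 + 5/2 = 6.2 m.
Total vertical stress at mid-clay: σ_v = 17.8×3.7 + 17×2.5 = 108.36 kPa.
Pore pressure: u = 9.81×(6.2 − 1.2) = 49.05 kPa.
Initial effective stress: σ'_0 = σ_v − u = 108.36 − 49.05 = 59.31 kPa.
Stress increase at mid-clay by the 2:1 spreading method:
Δσ = qB/(B+z) = 130×3.8/(3.8+6.2) = 49.4 kPa
Final effective stress: σ'_f = σ'_0 + Δσ = 59.31 + 49.4 = 108.71 kPa.
Normally consolidated clay, so the full stress increment lies on the virgin compression line:
S_c = C_c·H/(1+e₀)·log₁₀(σ'_f/σ'_0) = 0.19×5/(1+1.12)×log₁₀(108.71/59.31)
    = 0.44811 × 0.26314 = 0.1179 m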